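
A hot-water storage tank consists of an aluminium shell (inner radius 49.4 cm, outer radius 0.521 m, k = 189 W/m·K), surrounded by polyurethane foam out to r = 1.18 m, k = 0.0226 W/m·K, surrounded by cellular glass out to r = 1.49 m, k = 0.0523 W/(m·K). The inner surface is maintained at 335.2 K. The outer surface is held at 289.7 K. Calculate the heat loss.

Q = 11.3 W

Treat each layer as a resistance in series:
  R_aluminium = (1/0.494 − 1/0.521)/(4πk) = 0.1049/(4π·189) = 4.417×10^-5 K/W
  R_polyurethane foam = (1/0.521 − 1/1.18)/(4πk) = 1.072/(4π·0.0226) = 3.774 K/W
  R_cellular glass = (1/1.18 − 1/1.49)/(4πk) = 0.1763/(4π·0.0523) = 0.2683 K/W
ΣR = 4.417×10^-5 + 3.774 + 0.2683 = 4.042 K/W
Q = ΔT/ΣR = (335.2 K − 289.7 K)/4.042 = 11.3 W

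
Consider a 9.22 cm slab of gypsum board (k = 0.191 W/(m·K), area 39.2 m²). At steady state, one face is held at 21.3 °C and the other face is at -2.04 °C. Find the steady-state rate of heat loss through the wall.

Q = 1900 W

Q = kA·ΔT/L = 0.191 × 39.2 × |21.3 °C − -2.04 °C| / 0.0922 = 1900 W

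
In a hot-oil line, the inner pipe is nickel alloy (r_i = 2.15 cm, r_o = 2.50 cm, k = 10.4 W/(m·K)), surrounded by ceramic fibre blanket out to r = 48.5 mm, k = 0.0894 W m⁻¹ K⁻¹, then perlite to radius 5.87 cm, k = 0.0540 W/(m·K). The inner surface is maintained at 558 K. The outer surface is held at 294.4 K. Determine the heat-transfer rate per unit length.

Series thermal resistances, inner to outer:
  R'_nickel alloy = ln(0.0250/0.0215)/(2πk) = 0.1508/(2π·10.4) = 0.002308 m·K/W
  R'_ceramic fibre blanket = ln(0.0485/0.0250)/(2πk) = 0.6627/(2π·0.0894) = 1.180 m·K/W
  R'_perlite = ln(0.0587/0.0485)/(2πk) = 0.1909/(2π·0.0540) = 0.5626 m·K/W
ΣR = 0.002308 + 1.180 + 0.5626 = 1.745 m·K/W
Q' = ΔT/ΣR = (558 K − 294.4 K)/1.745 = 151 W/m

Q' = 151 W/m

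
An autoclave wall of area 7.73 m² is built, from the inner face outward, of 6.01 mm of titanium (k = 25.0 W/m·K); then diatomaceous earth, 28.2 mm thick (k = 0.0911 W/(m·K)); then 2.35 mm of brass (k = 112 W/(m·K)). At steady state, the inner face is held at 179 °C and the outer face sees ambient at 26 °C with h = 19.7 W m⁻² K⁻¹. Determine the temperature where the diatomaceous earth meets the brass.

Resistance network (inner→outer):
  R_titanium = L/(kA) = 0.00601/(25.0·7.73) = 3.110×10^-5 K/W
  R_diatomaceous earth = L/(kA) = 0.0282/(0.0911·7.73) = 0.04005 K/W
  R_brass = L/(kA) = 0.00235/(112·7.73) = 2.714×10^-6 K/W
  R_conv,out = 1/(hA) = 1/(19.7·7.73) = 0.006567 K/W
ΣR = 3.110×10^-5 + 0.04005 + 2.714×10^-6 + 0.006567 = 0.04665 K/W
Q = ΔT/ΣR = (179 °C − 26 °C)/0.04665 = 3280 W
From the inner boundary to the diatomaceous earth/brass interface, ΣR_partial = 0.04008 K/W.
T_interface = T_in − Q·ΣR_partial = 179 °C − (3280)(0.04008) = 47.5 °C

T = 47.5 °C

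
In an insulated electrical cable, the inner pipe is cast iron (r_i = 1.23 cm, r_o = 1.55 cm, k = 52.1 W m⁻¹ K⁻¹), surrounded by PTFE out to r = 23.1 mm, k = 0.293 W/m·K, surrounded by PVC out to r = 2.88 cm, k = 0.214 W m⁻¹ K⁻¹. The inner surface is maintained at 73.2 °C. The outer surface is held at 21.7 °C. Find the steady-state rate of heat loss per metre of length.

Q' = 135 W/m

Resistance network (inner→outer):
  R'_cast iron = ln(0.0155/0.0123)/(2πk) = 0.2312/(2π·52.1) = 7.064×10^-4 m·K/W
  R'_PTFE = ln(0.0231/0.0155)/(2πk) = 0.3990/(2π·0.293) = 0.2167 m·K/W
  R'_PVC = ln(0.0288/0.0231)/(2πk) = 0.2205/(2π·0.214) = 0.1640 m·K/W
ΣR = 7.064×10^-4 + 0.2167 + 0.1640 = 0.3814 m·K/W
Q' = ΔT/ΣR = (73.2 °C − 21.7 °C)/0.3814 = 135 W/m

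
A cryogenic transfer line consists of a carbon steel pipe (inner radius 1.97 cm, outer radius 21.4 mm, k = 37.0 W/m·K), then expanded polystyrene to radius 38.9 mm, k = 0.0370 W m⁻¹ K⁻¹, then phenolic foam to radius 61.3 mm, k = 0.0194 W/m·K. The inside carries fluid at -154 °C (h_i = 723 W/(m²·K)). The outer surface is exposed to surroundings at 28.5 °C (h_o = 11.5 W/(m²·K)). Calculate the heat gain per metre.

Series thermal resistances, inner to outer:
  R'_conv,in = 1/(2πr h) = 1/(2π·0.0197·723) = 0.01117 m·K/W
  R'_carbon steel = ln(0.0214/0.0197)/(2πk) = 0.08277/(2π·37.0) = 3.560×10^-4 m·K/W
  R'_expanded polystyrene = ln(0.0389/0.0214)/(2πk) = 0.5976/(2π·0.0370) = 2.571 m·K/W
  R'_phenolic foam = ln(0.0613/0.0389)/(2πk) = 0.4548/(2π·0.0194) = 3.731 m·K/W
  R'_conv,out = 1/(2πr h) = 1/(2π·0.0613·11.5) = 0.2258 m·K/W
ΣR = 0.01117 + 3.560×10^-4 + 2.571 + 3.731 + 0.2258 = 6.539 m·K/W
Q' = ΔT/ΣR = (-154 °C − 28.5 °C)/6.539 = -27.9 W/m
(Negative Q' ⇒ heat flows inward; heat gain = 27.9 W/m.)

Q' = 27.9 W/m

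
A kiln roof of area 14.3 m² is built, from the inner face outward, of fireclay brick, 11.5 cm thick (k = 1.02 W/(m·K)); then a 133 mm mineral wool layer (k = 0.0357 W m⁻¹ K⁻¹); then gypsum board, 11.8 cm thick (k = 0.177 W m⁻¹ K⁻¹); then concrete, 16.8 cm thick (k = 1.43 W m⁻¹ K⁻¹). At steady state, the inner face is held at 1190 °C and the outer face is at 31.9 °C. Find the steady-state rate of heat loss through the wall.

Q = 3.58 kW

Resistance network (inner→outer):
  R_fireclay brick = L/(kA) = 0.115/(1.02·14.3) = 0.007884 K/W
  R_mineral wool = L/(kA) = 0.133/(0.0357·14.3) = 0.2605 K/W
  R_gypsum board = L/(kA) = 0.118/(0.177·14.3) = 0.04662 K/W
  R_concrete = L/(kA) = 0.168/(1.43·14.3) = 0.008216 K/W
ΣR = 0.007884 + 0.2605 + 0.04662 + 0.008216 = 0.3232 K/W
Q = ΔT/ΣR = (1190 °C − 31.9 °C)/0.3232 = 3580 W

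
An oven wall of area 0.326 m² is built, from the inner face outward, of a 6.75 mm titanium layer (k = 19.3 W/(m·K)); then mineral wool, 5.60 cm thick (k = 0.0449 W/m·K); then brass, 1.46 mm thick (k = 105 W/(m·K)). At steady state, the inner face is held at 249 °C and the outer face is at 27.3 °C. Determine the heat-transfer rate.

Q = 57.9 W

Treat each layer as a resistance in series:
  R_titanium = L/(kA) = 0.00675/(19.3·0.326) = 0.001073 K/W
  R_mineral wool = L/(kA) = 0.0560/(0.0449·0.326) = 3.826 K/W
  R_brass = L/(kA) = 0.00146/(105·0.326) = 4.265×10^-5 K/W
ΣR = 0.001073 + 3.826 + 4.265×10^-5 = 3.827 K/W
Q = ΔT/ΣR = (249 °C − 27.3 °C)/3.827 = 57.9 W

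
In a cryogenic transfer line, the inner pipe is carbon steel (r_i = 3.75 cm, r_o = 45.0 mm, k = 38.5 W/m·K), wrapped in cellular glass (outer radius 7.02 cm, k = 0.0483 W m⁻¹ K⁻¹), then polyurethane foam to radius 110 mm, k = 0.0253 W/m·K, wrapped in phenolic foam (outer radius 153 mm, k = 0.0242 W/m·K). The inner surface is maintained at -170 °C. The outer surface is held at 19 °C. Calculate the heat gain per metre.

Q' = 29.3 W/m

Series thermal resistances, inner to outer:
  R'_carbon steel = ln(0.0450/0.0375)/(2πk) = 0.1823/(2π·38.5) = 7.537×10^-4 m·K/W
  R'_cellular glass = ln(0.0702/0.0450)/(2πk) = 0.4447/(2π·0.0483) = 1.465 m·K/W
  R'_polyurethane foam = ln(0.110/0.0702)/(2πk) = 0.4491/(2π·0.0253) = 2.825 m·K/W
  R'_phenolic foam = ln(0.153/0.110)/(2πk) = 0.3300/(2π·0.0242) = 2.170 m·K/W
ΣR = 7.537×10^-4 + 1.465 + 2.825 + 2.170 = 6.461 m·K/W
Q' = ΔT/ΣR = (-170 °C − 19 °C)/6.461 = -29.3 W/m
(Negative Q' ⇒ heat flows inward; heat gain = 29.3 W/m.)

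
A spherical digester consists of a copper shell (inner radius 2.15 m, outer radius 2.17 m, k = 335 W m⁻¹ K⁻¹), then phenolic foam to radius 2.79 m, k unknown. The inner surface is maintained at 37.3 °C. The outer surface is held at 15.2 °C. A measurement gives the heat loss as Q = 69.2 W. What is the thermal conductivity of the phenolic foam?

ΣR = ΔT/Q = |37.3 − 15.2|/69.2 = 0.3194 K/W
Known resistances:
  R_copper = (1/2.15 − 1/2.17)/(4πk) = 0.004287/(4π·335) = 1.018×10^-6 K/W
R_phenolic foam = ΣR − ΣR_known = 0.3194 − 1.018×10^-6 = 0.3194 K/W
(1/r₁−1/r₂)/(4πk) = 0.3194 ⇒ k = 0.1024/(4π·0.3194) = 0.0255 W/m·K

k = 0.0255 W/m·K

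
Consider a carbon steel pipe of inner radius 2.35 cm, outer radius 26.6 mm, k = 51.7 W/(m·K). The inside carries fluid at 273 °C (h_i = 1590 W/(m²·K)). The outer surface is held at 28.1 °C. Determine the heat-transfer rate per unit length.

Q' = 52800 W/m

Resistance network (inner→outer):
  R'_conv,in = 1/(2πr h) = 1/(2π·0.0235·1590) = 0.004259 m·K/W
  R'_carbon steel = ln(0.0266/0.0235)/(2πk) = 0.1239/(2π·51.7) = 3.815×10^-4 m·K/W
ΣR = 0.004259 + 3.815×10^-4 = 0.004640 m·K/W
Q' = ΔT/ΣR = (273 °C − 28.1 °C)/0.004640 = 52800 W/m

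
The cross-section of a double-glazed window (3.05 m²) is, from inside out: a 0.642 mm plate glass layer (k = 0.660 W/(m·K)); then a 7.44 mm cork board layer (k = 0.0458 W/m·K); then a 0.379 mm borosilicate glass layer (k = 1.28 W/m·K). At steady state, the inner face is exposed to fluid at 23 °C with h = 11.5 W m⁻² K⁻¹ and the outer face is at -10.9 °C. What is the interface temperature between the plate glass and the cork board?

T = 11.1 °C

Treat each layer as a resistance in series:
  R_conv,in = 1/(hA) = 1/(11.5·3.05) = 0.02851 K/W
  R_plate glass = L/(kA) = 6.42×10^-4/(0.660·3.05) = 3.189×10^-4 K/W
  R_cork board = L/(kA) = 0.00744/(0.0458·3.05) = 0.05326 K/W
  R_borosilicate glass = L/(kA) = 3.79×10^-4/(1.28·3.05) = 9.708×10^-5 K/W
ΣR = 0.02851 + 3.189×10^-4 + 0.05326 + 9.708×10^-5 = 0.08219 K/W
Q = ΔT/ΣR = (23 °C − -10.9 °C)/0.08219 = 412.5 W
From the inner boundary to the plate glass/cork board interface, ΣR_partial = 0.02883 K/W.
T_interface = T_in − Q·ΣR_partial = 23 °C − (412.5)(0.02883) = 11.1 °C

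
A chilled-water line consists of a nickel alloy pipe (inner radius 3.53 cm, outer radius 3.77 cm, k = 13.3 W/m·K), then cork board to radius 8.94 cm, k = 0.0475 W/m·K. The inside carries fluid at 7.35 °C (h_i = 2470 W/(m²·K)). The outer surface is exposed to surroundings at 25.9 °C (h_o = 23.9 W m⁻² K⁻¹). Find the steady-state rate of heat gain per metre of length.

Q' = 6.25 W/m

Series thermal resistances, inner to outer:
  R'_conv,in = 1/(2πr h) = 1/(2π·0.0353·2470) = 0.001825 m·K/W
  R'_nickel alloy = ln(0.0377/0.0353)/(2πk) = 0.06578/(2π·13.3) = 7.871×10^-4 m·K/W
  R'_cork board = ln(0.0894/0.0377)/(2πk) = 0.8635/(2π·0.0475) = 2.893 m·K/W
  R'_conv,out = 1/(2πr h) = 1/(2π·0.0894·23.9) = 0.07449 m·K/W
ΣR = 0.001825 + 7.871×10^-4 + 2.893 + 0.07449 = 2.970 m·K/W
Q' = ΔT/ΣR = (7.35 °C − 25.9 °C)/2.970 = -6.25 W/m
(Negative Q' ⇒ heat flows inward; heat gain = 6.25 W/m.)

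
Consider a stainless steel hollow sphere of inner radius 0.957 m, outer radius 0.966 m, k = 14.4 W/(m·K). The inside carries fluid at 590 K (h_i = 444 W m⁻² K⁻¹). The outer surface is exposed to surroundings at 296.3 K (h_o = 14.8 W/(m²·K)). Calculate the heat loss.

Q = 48.9 kW

Series thermal resistances, inner to outer:
  R_conv,in = 1/(4πr²h) = 1/(4π·0.957²·444) = 1.957×10^-4 K/W
  R_stainless steel = (1/0.957 − 1/0.966)/(4πk) = 0.009735/(4π·14.4) = 5.380×10^-5 K/W
  R_conv,out = 1/(4πr²h) = 1/(4π·0.966²·14.8) = 0.005762 K/W
ΣR = 1.957×10^-4 + 5.380×10^-5 + 0.005762 = 0.006011 K/W
Q = ΔT/ΣR = (590 K − 296.3 K)/0.006011 = 48900 W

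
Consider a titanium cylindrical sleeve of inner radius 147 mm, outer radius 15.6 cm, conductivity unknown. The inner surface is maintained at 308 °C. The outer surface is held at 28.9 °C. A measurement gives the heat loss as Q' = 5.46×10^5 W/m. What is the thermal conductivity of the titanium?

ΣR = ΔT/Q' = |308 − 28.9|/5.46×10^5 = 5.112×10^-4 m·K/W
ln(r₂/r₁)/(2πk) = 5.112×10^-4 ⇒ k = 0.05942/(2π·5.112×10^-4) = 18.5 W/m·K

k = 18.5 W/m·K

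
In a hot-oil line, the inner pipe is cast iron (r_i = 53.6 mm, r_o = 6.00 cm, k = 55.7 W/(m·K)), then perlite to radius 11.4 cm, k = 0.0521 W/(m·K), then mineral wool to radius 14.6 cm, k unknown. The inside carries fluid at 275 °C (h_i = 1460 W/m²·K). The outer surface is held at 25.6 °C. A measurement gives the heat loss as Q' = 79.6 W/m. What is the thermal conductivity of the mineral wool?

ΣR = ΔT/Q' = |275 − 25.6|/79.6 = 3.133 m·K/W
Known resistances:
  R'_conv,in = 1/(2πr h) = 1/(2π·0.0536·1460) = 0.002034 m·K/W
  R'_cast iron = ln(0.0600/0.0536)/(2πk) = 0.1128/(2π·55.7) = 3.223×10^-4 m·K/W
  R'_perlite = ln(0.114/0.0600)/(2πk) = 0.6419/(2π·0.0521) = 1.961 m·K/W
R_mineral wool = ΣR − ΣR_known = 3.133 − 1.963 = 1.170 m·K/W
ln(r₂/r₁)/(2πk) = 1.170 ⇒ k = 0.2474/(2π·1.170) = 0.0337 W/m·K

k = 0.0337 W/m·K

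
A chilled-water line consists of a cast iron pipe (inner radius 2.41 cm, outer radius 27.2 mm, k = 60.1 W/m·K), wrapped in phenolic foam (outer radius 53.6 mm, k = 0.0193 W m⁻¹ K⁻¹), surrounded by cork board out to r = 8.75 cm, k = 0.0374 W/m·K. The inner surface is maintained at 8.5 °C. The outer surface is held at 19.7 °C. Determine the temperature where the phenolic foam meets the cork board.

T = 16.7 °C

Resistance network (inner→outer):
  R'_cast iron = ln(0.0272/0.0241)/(2πk) = 0.1210/(2π·60.1) = 3.204×10^-4 m·K/W
  R'_phenolic foam = ln(0.0536/0.0272)/(2πk) = 0.6783/(2π·0.0193) = 5.594 m·K/W
  R'_cork board = ln(0.0875/0.0536)/(2πk) = 0.4901/(2π·0.0374) = 2.086 m·K/W
ΣR = 3.204×10^-4 + 5.594 + 2.086 = 7.680 m·K/W
Q' = ΔT/ΣR = (8.5 °C − 19.7 °C)/7.680 = -1.458 W/m
From the inner boundary to the phenolic foam/cork board interface, ΣR_partial = 5.594 m·K/W.
T_interface = T_in − Q'·ΣR_partial = 8.5 °C − (-1.458)(5.594) = 16.7 °C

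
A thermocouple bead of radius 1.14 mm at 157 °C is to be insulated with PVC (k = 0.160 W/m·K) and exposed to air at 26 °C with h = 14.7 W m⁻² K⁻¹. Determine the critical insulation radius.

r_cr = 2.18 cm

For a sphere, r_cr = 2k_ins/h = 2·0.160/14.7 = 0.0218 m = 2.18 cm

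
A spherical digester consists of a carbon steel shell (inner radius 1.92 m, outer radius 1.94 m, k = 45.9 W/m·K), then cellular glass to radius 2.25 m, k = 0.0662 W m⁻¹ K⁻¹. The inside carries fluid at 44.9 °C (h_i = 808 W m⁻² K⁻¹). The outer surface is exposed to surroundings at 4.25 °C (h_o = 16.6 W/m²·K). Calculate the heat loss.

Q = 471 W

Resistance network (inner→outer):
  R_conv,in = 1/(4πr²h) = 1/(4π·1.92²·808) = 2.672×10^-5 K/W
  R_carbon steel = (1/1.92 − 1/1.94)/(4πk) = 0.005369/(4π·45.9) = 9.309×10^-6 K/W
  R_cellular glass = (1/1.94 − 1/2.25)/(4πk) = 0.07102/(4π·0.0662) = 0.08537 K/W
  R_conv,out = 1/(4πr²h) = 1/(4π·2.25²·16.6) = 9.469×10^-4 K/W
ΣR = 2.672×10^-5 + 9.309×10^-6 + 0.08537 + 9.469×10^-4 = 0.08635 K/W
Q = ΔT/ΣR = (44.9 °C − 4.25 °C)/0.08635 = 471 W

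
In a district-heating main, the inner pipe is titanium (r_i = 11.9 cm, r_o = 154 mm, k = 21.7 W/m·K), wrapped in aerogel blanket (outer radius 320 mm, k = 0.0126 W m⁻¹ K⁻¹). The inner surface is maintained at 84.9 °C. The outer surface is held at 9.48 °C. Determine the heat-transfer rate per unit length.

Q' = 8.16 W/m

Resistance network (inner→outer):
  R'_titanium = ln(0.154/0.119)/(2πk) = 0.2578/(2π·21.7) = 0.001891 m·K/W
  R'_aerogel blanket = ln(0.320/0.154)/(2πk) = 0.7314/(2π·0.0126) = 9.238 m·K/W
ΣR = 0.001891 + 9.238 = 9.240 m·K/W
Q' = ΔT/ΣR = (84.9 °C − 9.48 °C)/9.240 = 8.16 W/m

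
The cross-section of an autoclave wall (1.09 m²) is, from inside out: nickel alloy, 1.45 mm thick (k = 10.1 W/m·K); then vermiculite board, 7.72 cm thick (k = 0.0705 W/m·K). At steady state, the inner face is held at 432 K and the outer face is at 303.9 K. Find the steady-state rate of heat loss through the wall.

Q = 127 W

Series thermal resistances, inner to outer:
  R_nickel alloy = L/(kA) = 0.00145/(10.1·1.09) = 1.317×10^-4 K/W
  R_vermiculite board = L/(kA) = 0.0772/(0.0705·1.09) = 1.005 K/W
ΣR = 1.317×10^-4 + 1.005 = 1.005 K/W
Q = ΔT/ΣR = (432 K − 303.9 K)/1.005 = 127 W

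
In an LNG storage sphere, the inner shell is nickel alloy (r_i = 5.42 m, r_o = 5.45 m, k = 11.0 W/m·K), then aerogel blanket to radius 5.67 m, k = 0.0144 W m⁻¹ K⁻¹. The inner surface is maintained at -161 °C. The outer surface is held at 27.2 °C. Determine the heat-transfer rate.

Q = 4.78 kW

Series thermal resistances, inner to outer:
  R_nickel alloy = (1/5.42 − 1/5.45)/(4πk) = 0.001016/(4π·11.0) = 7.347×10^-6 K/W
  R_aerogel blanket = (1/5.45 − 1/5.67)/(4πk) = 0.007119/(4π·0.0144) = 0.03934 K/W
ΣR = 7.347×10^-6 + 0.03934 = 0.03935 K/W
Q = ΔT/ΣR = (-161 °C − 27.2 °C)/0.03935 = -4780 W
(Negative Q ⇒ heat flows inward; heat gain = 4780 W.)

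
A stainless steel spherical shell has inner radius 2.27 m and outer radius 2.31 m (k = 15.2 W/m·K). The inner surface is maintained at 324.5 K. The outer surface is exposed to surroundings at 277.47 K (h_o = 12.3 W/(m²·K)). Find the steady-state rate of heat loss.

Q = 37600 W

Series thermal resistances, inner to outer:
  R_stainless steel = (1/2.27 − 1/2.31)/(4πk) = 0.007628/(4π·15.2) = 3.994×10^-5 K/W
  R_conv,out = 1/(4πr²h) = 1/(4π·2.31²·12.3) = 0.001212 K/W
ΣR = 3.994×10^-5 + 0.001212 = 0.001252 K/W
Q = ΔT/ΣR = (324.5 K − 277.47 K)/0.001252 = 37600 W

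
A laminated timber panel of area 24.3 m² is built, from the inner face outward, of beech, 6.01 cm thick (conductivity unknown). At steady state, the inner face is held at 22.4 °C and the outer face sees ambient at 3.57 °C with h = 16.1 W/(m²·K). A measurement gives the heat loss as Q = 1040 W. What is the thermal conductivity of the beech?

ΣR = ΔT/Q = |22.4 − 3.57|/1040 = 0.01811 K/W
Known resistances:
  R_conv,out = 1/(hA) = 1/(16.1·24.3) = 0.002556 K/W
R_beech = ΣR − ΣR_known = 0.01811 − 0.002556 = 0.01555 K/W
L/(kA) = 0.01555 ⇒ k = 0.0601/(0.01555·24.3) = 0.159 W/m·K

k = 0.159 W/m·K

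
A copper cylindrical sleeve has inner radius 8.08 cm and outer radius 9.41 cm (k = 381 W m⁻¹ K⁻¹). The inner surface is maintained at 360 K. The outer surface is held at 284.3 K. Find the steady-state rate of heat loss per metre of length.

Q' = 2πk·ΔT/ln(r₂/r₁) = 2π × 381 × 75.7 / ln(0.0941/0.0808) = 1.19×10^6 W/m

Q' = 1190 kW/m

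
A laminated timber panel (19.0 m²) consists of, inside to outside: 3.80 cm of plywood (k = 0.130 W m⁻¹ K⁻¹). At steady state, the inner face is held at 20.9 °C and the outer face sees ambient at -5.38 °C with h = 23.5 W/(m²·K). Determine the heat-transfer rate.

Treat each layer as a resistance in series:
  R_plywood = L/(kA) = 0.0380/(0.130·19.0) = 0.01538 K/W
  R_conv,out = 1/(hA) = 1/(23.5·19.0) = 0.002240 K/W
ΣR = 0.01538 + 0.002240 = 0.01762 K/W
Q = ΔT/ΣR = (20.9 °C − -5.38 °C)/0.01762 = 1490 W

Q = 1490 W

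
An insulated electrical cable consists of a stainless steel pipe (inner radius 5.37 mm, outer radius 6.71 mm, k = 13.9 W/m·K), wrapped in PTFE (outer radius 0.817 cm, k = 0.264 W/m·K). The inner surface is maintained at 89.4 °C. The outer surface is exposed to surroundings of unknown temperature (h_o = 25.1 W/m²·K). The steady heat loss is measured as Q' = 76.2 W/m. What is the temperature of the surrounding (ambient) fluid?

Sum the resistances:
  R'_stainless steel = ln(0.00671/0.00537)/(2πk) = 0.2228/(2π·13.9) = 0.002551 m·K/W
  R'_PTFE = ln(0.00817/0.00671)/(2πk) = 0.1969/(2π·0.264) = 0.1187 m·K/W
  R'_conv,out = 1/(2πr h) = 1/(2π·0.00817·25.1) = 0.7761 m·K/W
ΣR = 0.8973 m·K/W
ΔT = Q'·ΣR = 76.2 × 0.8973 = 68.37 K
Heat flows outward, so T_out = T_in − ΔT = 89.4 − 68.37 = 21.0 °C

T_out = 21.0 °C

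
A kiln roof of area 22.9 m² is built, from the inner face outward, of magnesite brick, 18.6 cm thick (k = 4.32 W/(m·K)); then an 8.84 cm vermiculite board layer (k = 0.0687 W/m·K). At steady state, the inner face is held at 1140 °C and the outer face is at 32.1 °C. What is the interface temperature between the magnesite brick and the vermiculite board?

Resistance network (inner→outer):
  R_magnesite brick = L/(kA) = 0.186/(4.32·22.9) = 0.001880 K/W
  R_vermiculite board = L/(kA) = 0.0884/(0.0687·22.9) = 0.05619 K/W
ΣR = 0.001880 + 0.05619 = 0.05807 K/W
Q = ΔT/ΣR = (1140 °C − 32.1 °C)/0.05807 = 19080 W
From the inner boundary to the magnesite brick/vermiculite board interface, ΣR_partial = 0.001880 K/W.
T_interface = T_in − Q·ΣR_partial = 1140 °C − (19080)(0.001880) = 1104 °C

T = 1104 °C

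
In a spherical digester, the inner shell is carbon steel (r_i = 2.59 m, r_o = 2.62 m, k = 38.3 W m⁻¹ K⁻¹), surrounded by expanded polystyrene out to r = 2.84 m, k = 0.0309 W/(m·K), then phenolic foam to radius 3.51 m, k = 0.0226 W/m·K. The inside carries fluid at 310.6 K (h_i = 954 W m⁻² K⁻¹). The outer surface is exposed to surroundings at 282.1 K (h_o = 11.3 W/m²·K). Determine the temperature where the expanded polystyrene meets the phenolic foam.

T = 303.7 K

Series thermal resistances, inner to outer:
  R_conv,in = 1/(4πr²h) = 1/(4π·2.59²·954) = 1.243×10^-5 K/W
  R_carbon steel = (1/2.59 − 1/2.62)/(4πk) = 0.004421/(4π·38.3) = 9.186×10^-6 K/W
  R_expanded polystyrene = (1/2.62 − 1/2.84)/(4πk) = 0.02957/(4π·0.0309) = 0.07614 K/W
  R_phenolic foam = (1/2.84 − 1/3.51)/(4πk) = 0.06721/(4π·0.0226) = 0.2367 K/W
  R_conv,out = 1/(4πr²h) = 1/(4π·3.51²·11.3) = 5.716×10^-4 K/W
ΣR = 1.243×10^-5 + 9.186×10^-6 + 0.07614 + 0.2367 + 5.716×10^-4 = 0.3134 K/W
Q = ΔT/ΣR = (310.6 K − 282.1 K)/0.3134 = 90.94 W
From the inner boundary to the expanded polystyrene/phenolic foam interface, ΣR_partial = 0.07616 K/W.
T_interface = T_in − Q·ΣR_partial = 310.6 K − (90.94)(0.07616) = 303.7 K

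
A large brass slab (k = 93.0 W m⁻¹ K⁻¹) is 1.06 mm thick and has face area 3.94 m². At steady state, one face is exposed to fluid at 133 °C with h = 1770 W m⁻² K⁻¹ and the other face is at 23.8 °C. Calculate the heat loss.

Q = 746 kW

Series thermal resistances, inner to outer:
  R_conv,in = 1/(hA) = 1/(1770·3.94) = 1.434×10^-4 K/W
  R_brass = L/(kA) = 0.00106/(93.0·3.94) = 2.893×10^-6 K/W
ΣR = 1.434×10^-4 + 2.893×10^-6 = 1.463×10^-4 K/W
Q = ΔT/ΣR = (133 °C − 23.8 °C)/1.463×10^-4 = 7.46×10^5 W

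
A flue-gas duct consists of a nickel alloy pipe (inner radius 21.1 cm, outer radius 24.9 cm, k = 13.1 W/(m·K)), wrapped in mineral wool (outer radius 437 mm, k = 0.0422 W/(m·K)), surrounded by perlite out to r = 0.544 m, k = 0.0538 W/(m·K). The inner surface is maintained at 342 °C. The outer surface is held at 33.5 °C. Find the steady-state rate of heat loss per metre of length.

Series thermal resistances, inner to outer:
  R'_nickel alloy = ln(0.249/0.211)/(2πk) = 0.1656/(2π·13.1) = 0.002012 m·K/W
  R'_mineral wool = ln(0.437/0.249)/(2πk) = 0.5625/(2π·0.0422) = 2.121 m·K/W
  R'_perlite = ln(0.544/0.437)/(2πk) = 0.2190/(2π·0.0538) = 0.6479 m·K/W
ΣR = 0.002012 + 2.121 + 0.6479 = 2.771 m·K/W
Q' = ΔT/ΣR = (342 °C − 33.5 °C)/2.771 = 111 W/m

Q' = 111 W/m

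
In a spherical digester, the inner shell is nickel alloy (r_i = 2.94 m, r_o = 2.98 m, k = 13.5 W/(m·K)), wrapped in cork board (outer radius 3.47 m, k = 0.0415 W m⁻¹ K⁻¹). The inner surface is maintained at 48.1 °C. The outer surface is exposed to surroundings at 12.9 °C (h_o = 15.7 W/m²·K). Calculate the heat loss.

Treat each layer as a resistance in series:
  R_nickel alloy = (1/2.94 − 1/2.98)/(4πk) = 0.004566/(4π·13.5) = 2.691×10^-5 K/W
  R_cork board = (1/2.98 − 1/3.47)/(4πk) = 0.04739/(4π·0.0415) = 0.09086 K/W
  R_conv,out = 1/(4πr²h) = 1/(4π·3.47²·15.7) = 4.210×10^-4 K/W
ΣR = 2.691×10^-5 + 0.09086 + 4.210×10^-4 = 0.09131 K/W
Q = ΔT/ΣR = (48.1 °C − 12.9 °C)/0.09131 = 385 W

Q = 385 W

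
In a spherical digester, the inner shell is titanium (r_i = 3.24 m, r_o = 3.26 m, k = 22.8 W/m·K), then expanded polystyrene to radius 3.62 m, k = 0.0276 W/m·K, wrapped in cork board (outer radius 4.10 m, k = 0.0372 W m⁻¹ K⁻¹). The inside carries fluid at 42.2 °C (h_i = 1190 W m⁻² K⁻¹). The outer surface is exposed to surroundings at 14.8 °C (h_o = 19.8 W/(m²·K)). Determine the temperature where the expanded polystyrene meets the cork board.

T = 26.9 °C

Resistance network (inner→outer):
  R_conv,in = 1/(4πr²h) = 1/(4π·3.24²·1190) = 6.370×10^-6 K/W
  R_titanium = (1/3.24 − 1/3.26)/(4πk) = 0.001894/(4π·22.8) = 6.609×10^-6 K/W
  R_expanded polystyrene = (1/3.26 − 1/3.62)/(4πk) = 0.03051/(4π·0.0276) = 0.08795 K/W
  R_cork board = (1/3.62 − 1/4.10)/(4πk) = 0.03234/(4π·0.0372) = 0.06918 K/W
  R_conv,out = 1/(4πr²h) = 1/(4π·4.10²·19.8) = 2.391×10^-4 K/W
ΣR = 6.370×10^-6 + 6.609×10^-6 + 0.08795 + 0.06918 + 2.391×10^-4 = 0.1574 K/W
Q = ΔT/ΣR = (42.2 °C − 14.8 °C)/0.1574 = 174.1 W
From the inner boundary to the expanded polystyrene/cork board interface, ΣR_partial = 0.08796 K/W.
T_interface = T_in − Q·ΣR_partial = 42.2 °C − (174.1)(0.08796) = 26.9 °C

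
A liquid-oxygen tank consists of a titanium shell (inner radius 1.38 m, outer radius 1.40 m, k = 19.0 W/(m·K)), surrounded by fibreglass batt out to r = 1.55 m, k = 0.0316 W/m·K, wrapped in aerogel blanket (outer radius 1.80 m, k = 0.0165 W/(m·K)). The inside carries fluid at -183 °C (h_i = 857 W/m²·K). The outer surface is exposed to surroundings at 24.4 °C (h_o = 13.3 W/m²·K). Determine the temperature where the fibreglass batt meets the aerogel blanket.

T = -124 °C

Series thermal resistances, inner to outer:
  R_conv,in = 1/(4πr²h) = 1/(4π·1.38²·857) = 4.876×10^-5 K/W
  R_titanium = (1/1.38 − 1/1.40)/(4πk) = 0.01035/(4π·19.0) = 4.336×10^-5 K/W
  R_fibreglass batt = (1/1.40 − 1/1.55)/(4πk) = 0.06912/(4π·0.0316) = 0.1741 K/W
  R_aerogel blanket = (1/1.55 − 1/1.80)/(4πk) = 0.08961/(4π·0.0165) = 0.4322 K/W
  R_conv,out = 1/(4πr²h) = 1/(4π·1.80²·13.3) = 0.001847 K/W
ΣR = 4.876×10^-5 + 4.336×10^-5 + 0.1741 + 0.4322 + 0.001847 = 0.6082 K/W
Q = ΔT/ΣR = (-183 °C − 24.4 °C)/0.6082 = -341.0 W
From the inner boundary to the fibreglass batt/aerogel blanket interface, ΣR_partial = 0.1742 K/W.
T_interface = T_in − Q·ΣR_partial = -183 °C − (-341.0)(0.1742) = -124 °C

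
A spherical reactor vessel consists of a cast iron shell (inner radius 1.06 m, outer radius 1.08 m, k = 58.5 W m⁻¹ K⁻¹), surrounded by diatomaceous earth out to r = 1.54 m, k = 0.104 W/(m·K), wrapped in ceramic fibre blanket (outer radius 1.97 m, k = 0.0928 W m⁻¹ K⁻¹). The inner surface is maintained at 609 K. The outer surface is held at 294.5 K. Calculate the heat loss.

Q = 944 W

Series thermal resistances, inner to outer:
  R_cast iron = (1/1.06 − 1/1.08)/(4πk) = 0.01747/(4π·58.5) = 2.376×10^-5 K/W
  R_diatomaceous earth = (1/1.08 − 1/1.54)/(4πk) = 0.2766/(4π·0.104) = 0.2116 K/W
  R_ceramic fibre blanket = (1/1.54 − 1/1.97)/(4πk) = 0.1417/(4π·0.0928) = 0.1215 K/W
ΣR = 2.376×10^-5 + 0.2116 + 0.1215 = 0.3331 K/W
Q = ΔT/ΣR = (609 K − 294.5 K)/0.3331 = 944 W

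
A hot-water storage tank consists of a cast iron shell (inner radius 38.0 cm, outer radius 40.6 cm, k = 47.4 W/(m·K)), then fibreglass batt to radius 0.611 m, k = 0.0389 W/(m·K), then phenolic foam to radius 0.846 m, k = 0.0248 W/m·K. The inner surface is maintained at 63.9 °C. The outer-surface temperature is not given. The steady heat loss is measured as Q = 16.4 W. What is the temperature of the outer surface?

T_out = 12.2 °C

Sum the resistances:
  R_cast iron = (1/0.380 − 1/0.406)/(4πk) = 0.1685/(4π·47.4) = 2.829×10^-4 K/W
  R_fibreglass batt = (1/0.406 − 1/0.611)/(4πk) = 0.8264/(4π·0.0389) = 1.691 K/W
  R_phenolic foam = (1/0.611 − 1/0.846)/(4πk) = 0.4546/(4π·0.0248) = 1.459 K/W
ΣR = 3.150 K/W
ΔT = Q·ΣR = 16.4 × 3.150 = 51.66 K
Heat flows outward, so T_out = T_in − ΔT = 63.9 − 51.66 = 12.2 °C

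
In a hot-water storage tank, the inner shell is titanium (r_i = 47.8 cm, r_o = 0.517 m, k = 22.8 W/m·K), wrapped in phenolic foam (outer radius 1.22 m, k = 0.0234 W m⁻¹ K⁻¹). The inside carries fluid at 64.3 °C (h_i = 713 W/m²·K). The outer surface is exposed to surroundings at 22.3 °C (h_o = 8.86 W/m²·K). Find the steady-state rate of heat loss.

Q = 11.1 W

Resistance network (inner→outer):
  R_conv,in = 1/(4πr²h) = 1/(4π·0.478²·713) = 4.885×10^-4 K/W
  R_titanium = (1/0.478 − 1/0.517)/(4πk) = 0.1578/(4π·22.8) = 5.508×10^-4 K/W
  R_phenolic foam = (1/0.517 − 1/1.22)/(4πk) = 1.115/(4π·0.0234) = 3.790 K/W
  R_conv,out = 1/(4πr²h) = 1/(4π·1.22²·8.86) = 0.006034 K/W
ΣR = 4.885×10^-4 + 5.508×10^-4 + 3.790 + 0.006034 = 3.797 K/W
Q = ΔT/ΣR = (64.3 °C − 22.3 °C)/3.797 = 11.1 W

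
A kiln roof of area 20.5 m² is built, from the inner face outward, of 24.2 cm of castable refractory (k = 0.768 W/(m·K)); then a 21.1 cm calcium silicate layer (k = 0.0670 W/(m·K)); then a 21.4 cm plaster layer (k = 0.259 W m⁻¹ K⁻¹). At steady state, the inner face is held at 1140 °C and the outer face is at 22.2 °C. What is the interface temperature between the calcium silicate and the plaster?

T = 237 °C

Series thermal resistances, inner to outer:
  R_castable refractory = L/(kA) = 0.242/(0.768·20.5) = 0.01537 K/W
  R_calcium silicate = L/(kA) = 0.211/(0.0670·20.5) = 0.1536 K/W
  R_plaster = L/(kA) = 0.214/(0.259·20.5) = 0.04031 K/W
ΣR = 0.01537 + 0.1536 + 0.04031 = 0.2093 K/W
Q = ΔT/ΣR = (1140 °C − 22.2 °C)/0.2093 = 5341 W
From the inner boundary to the calcium silicate/plaster interface, ΣR_partial = 0.1690 K/W.
T_interface = T_in − Q·ΣR_partial = 1140 °C − (5341)(0.1690) = 237 °C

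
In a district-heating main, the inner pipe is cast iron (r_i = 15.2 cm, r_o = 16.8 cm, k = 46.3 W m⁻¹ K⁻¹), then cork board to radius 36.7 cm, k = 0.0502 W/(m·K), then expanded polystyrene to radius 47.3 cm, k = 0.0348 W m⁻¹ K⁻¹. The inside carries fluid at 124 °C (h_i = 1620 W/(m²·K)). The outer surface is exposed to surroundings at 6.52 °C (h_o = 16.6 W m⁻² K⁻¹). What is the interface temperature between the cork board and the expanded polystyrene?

Series thermal resistances, inner to outer:
  R'_conv,in = 1/(2πr h) = 1/(2π·0.152·1620) = 6.463×10^-4 m·K/W
  R'_cast iron = ln(0.168/0.152)/(2πk) = 0.1001/(2π·46.3) = 3.440×10^-4 m·K/W
  R'_cork board = ln(0.367/0.168)/(2πk) = 0.7814/(2π·0.0502) = 2.477 m·K/W
  R'_expanded polystyrene = ln(0.473/0.367)/(2πk) = 0.2537/(2π·0.0348) = 1.160 m·K/W
  R'_conv,out = 1/(2πr h) = 1/(2π·0.473·16.6) = 0.02027 m·K/W
ΣR = 6.463×10^-4 + 3.440×10^-4 + 2.477 + 1.160 + 0.02027 = 3.658 m·K/W
Q' = ΔT/ΣR = (124 °C − 6.52 °C)/3.658 = 32.12 W/m
From the inner boundary to the cork board/expanded polystyrene interface, ΣR_partial = 2.478 m·K/W.
T_interface = T_in − Q'·ΣR_partial = 124 °C − (32.12)(2.478) = 44.4 °C

T = 44.4 °C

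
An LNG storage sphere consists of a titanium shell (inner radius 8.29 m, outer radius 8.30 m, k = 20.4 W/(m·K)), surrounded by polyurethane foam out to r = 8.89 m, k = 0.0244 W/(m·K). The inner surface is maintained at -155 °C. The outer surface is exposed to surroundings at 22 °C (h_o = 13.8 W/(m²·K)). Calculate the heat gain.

Q = 6770 W

Series thermal resistances, inner to outer:
  R_titanium = (1/8.29 − 1/8.30)/(4πk) = 1.453×10^-4/(4π·20.4) = 5.669×10^-7 K/W
  R_polyurethane foam = (1/8.30 − 1/8.89)/(4πk) = 0.007996/(4π·0.0244) = 0.02608 K/W
  R_conv,out = 1/(4πr²h) = 1/(4π·8.89²·13.8) = 7.296×10^-5 K/W
ΣR = 5.669×10^-7 + 0.02608 + 7.296×10^-5 = 0.02615 K/W
Q = ΔT/ΣR = (-155 °C − 22 °C)/0.02615 = -6770 W
(Negative Q ⇒ heat flows inward; heat gain = 6770 W.)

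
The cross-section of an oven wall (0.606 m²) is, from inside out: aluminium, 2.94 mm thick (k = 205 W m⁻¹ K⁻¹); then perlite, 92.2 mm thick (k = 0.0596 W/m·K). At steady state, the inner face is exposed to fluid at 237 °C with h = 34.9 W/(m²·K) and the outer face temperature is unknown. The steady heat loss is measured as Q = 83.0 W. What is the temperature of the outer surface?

Sum the resistances:
  R_conv,in = 1/(hA) = 1/(34.9·0.606) = 0.04728 K/W
  R_aluminium = L/(kA) = 0.00294/(205·0.606) = 2.367×10^-5 K/W
  R_perlite = L/(kA) = 0.0922/(0.0596·0.606) = 2.553 K/W
ΣR = 2.600 K/W
ΔT = Q·ΣR = 83.0 × 2.600 = 215.8 K
Heat flows outward, so T_out = T_in − ΔT = 237 − 215.8 = 21.2 °C

T_out = 21.2 °C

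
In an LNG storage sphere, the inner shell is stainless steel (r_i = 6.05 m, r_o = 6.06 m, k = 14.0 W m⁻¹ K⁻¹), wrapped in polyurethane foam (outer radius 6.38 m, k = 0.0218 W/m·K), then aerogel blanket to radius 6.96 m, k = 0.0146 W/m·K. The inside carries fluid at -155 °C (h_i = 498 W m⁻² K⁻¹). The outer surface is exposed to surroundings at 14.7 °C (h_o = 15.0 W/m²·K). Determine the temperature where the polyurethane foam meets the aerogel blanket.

T = -104 °C

Resistance network (inner→outer):
  R_conv,in = 1/(4πr²h) = 1/(4π·6.05²·498) = 4.366×10^-6 K/W
  R_stainless steel = (1/6.05 − 1/6.06)/(4πk) = 2.728×10^-4/(4π·14.0) = 1.550×10^-6 K/W
  R_polyurethane foam = (1/6.06 − 1/6.38)/(4πk) = 0.008277/(4π·0.0218) = 0.03021 K/W
  R_aerogel blanket = (1/6.38 − 1/6.96)/(4πk) = 0.01306/(4π·0.0146) = 0.07119 K/W
  R_conv,out = 1/(4πr²h) = 1/(4π·6.96²·15.0) = 1.095×10^-4 K/W
ΣR = 4.366×10^-6 + 1.550×10^-6 + 0.03021 + 0.07119 + 1.095×10^-4 = 0.1015 K/W
Q = ΔT/ΣR = (-155 °C − 14.7 °C)/0.1015 = -1672 W
From the inner boundary to the polyurethane foam/aerogel blanket interface, ΣR_partial = 0.03022 K/W.
T_interface = T_in − Q·ΣR_partial = -155 °C − (-1672)(0.03022) = -104 °C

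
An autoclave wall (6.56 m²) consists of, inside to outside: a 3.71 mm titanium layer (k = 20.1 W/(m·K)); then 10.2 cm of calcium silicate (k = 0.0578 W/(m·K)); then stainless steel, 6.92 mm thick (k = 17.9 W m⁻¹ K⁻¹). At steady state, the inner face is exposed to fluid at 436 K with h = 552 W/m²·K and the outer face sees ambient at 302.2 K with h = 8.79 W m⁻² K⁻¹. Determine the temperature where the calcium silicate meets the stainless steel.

Resistance network (inner→outer):
  R_conv,in = 1/(hA) = 1/(552·6.56) = 2.762×10^-4 K/W
  R_titanium = L/(kA) = 0.00371/(20.1·6.56) = 2.814×10^-5 K/W
  R_calcium silicate = L/(kA) = 0.102/(0.0578·6.56) = 0.2690 K/W
  R_stainless steel = L/(kA) = 0.00692/(17.9·6.56) = 5.893×10^-5 K/W
  R_conv,out = 1/(hA) = 1/(8.79·6.56) = 0.01734 K/W
ΣR = 2.762×10^-4 + 2.814×10^-5 + 0.2690 + 5.893×10^-5 + 0.01734 = 0.2867 K/W
Q = ΔT/ΣR = (436 K − 302.2 K)/0.2867 = 466.7 W
From the inner boundary to the calcium silicate/stainless steel interface, ΣR_partial = 0.2693 K/W.
T_interface = T_in − Q·ΣR_partial = 436 K − (466.7)(0.2693) = 310.3 K

T = 310.3 K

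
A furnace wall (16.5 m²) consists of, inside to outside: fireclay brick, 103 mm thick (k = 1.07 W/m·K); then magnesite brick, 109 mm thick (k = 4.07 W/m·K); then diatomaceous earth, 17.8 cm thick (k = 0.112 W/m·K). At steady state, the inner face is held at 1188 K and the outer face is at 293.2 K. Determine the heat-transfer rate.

Q = 8.62 kW

Treat each layer as a resistance in series:
  R_fireclay brick = L/(kA) = 0.103/(1.07·16.5) = 0.005834 K/W
  R_magnesite brick = L/(kA) = 0.109/(4.07·16.5) = 0.001623 K/W
  R_diatomaceous earth = L/(kA) = 0.178/(0.112·16.5) = 0.09632 K/W
ΣR = 0.005834 + 0.001623 + 0.09632 = 0.1038 K/W
Q = ΔT/ΣR = (1188 K − 293.2 K)/0.1038 = 8620 W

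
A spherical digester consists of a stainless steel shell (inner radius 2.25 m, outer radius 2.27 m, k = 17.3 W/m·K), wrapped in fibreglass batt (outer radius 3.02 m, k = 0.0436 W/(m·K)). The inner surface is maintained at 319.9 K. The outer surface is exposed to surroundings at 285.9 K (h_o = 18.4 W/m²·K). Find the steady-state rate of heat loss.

Series thermal resistances, inner to outer:
  R_stainless steel = (1/2.25 − 1/2.27)/(4πk) = 0.003916/(4π·17.3) = 1.801×10^-5 K/W
  R_fibreglass batt = (1/2.27 − 1/3.02)/(4πk) = 0.1094/(4π·0.0436) = 0.1997 K/W
  R_conv,out = 1/(4πr²h) = 1/(4π·3.02²·18.4) = 4.742×10^-4 K/W
ΣR = 1.801×10^-5 + 0.1997 + 4.742×10^-4 = 0.2002 K/W
Q = ΔT/ΣR = (319.9 K − 285.9 K)/0.2002 = 170 W

Q = 170 W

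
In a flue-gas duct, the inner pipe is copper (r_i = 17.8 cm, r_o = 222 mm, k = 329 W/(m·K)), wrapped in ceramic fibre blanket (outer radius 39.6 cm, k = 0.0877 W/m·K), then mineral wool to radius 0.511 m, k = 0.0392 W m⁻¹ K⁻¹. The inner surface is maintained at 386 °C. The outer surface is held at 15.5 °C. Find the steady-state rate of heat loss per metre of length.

Series thermal resistances, inner to outer:
  R'_copper = ln(0.222/0.178)/(2πk) = 0.2209/(2π·329) = 1.069×10^-4 m·K/W
  R'_ceramic fibre blanket = ln(0.396/0.222)/(2πk) = 0.5787/(2π·0.0877) = 1.050 m·K/W
  R'_mineral wool = ln(0.511/0.396)/(2πk) = 0.2550/(2π·0.0392) = 1.035 m·K/W
ΣR = 1.069×10^-4 + 1.050 + 1.035 = 2.085 m·K/W
Q' = ΔT/ΣR = (386 °C − 15.5 °C)/2.085 = 178 W/m

Q' = 178 W/m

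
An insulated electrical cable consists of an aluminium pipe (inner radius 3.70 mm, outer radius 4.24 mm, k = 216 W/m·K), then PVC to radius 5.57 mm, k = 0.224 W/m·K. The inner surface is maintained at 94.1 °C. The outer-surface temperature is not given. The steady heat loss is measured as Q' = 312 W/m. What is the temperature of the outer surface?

T_out = 33.6 °C

Sum the resistances:
  R'_aluminium = ln(0.00424/0.00370)/(2πk) = 0.1362/(2π·216) = 1.004×10^-4 m·K/W
  R'_PVC = ln(0.00557/0.00424)/(2πk) = 0.2728/(2π·0.224) = 0.1939 m·K/W
ΣR = 0.1940 m·K/W
ΔT = Q'·ΣR = 312 × 0.1940 = 60.53 K
Heat flows outward, so T_out = T_in − ΔT = 94.1 − 60.53 = 33.6 °C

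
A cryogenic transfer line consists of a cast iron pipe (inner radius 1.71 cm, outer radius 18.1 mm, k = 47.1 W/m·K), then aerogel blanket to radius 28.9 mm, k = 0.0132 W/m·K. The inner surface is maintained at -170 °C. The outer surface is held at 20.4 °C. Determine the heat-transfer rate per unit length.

Q' = 33.7 W/m

Treat each layer as a resistance in series:
  R'_cast iron = ln(0.0181/0.0171)/(2πk) = 0.05683/(2π·47.1) = 1.920×10^-4 m·K/W
  R'_aerogel blanket = ln(0.0289/0.0181)/(2πk) = 0.4679/(2π·0.0132) = 5.642 m·K/W
ΣR = 1.920×10^-4 + 5.642 = 5.642 m·K/W
Q' = ΔT/ΣR = (-170 °C − 20.4 °C)/5.642 = -33.7 W/m
(Negative Q' ⇒ heat flows inward; heat gain = 33.7 W/m.)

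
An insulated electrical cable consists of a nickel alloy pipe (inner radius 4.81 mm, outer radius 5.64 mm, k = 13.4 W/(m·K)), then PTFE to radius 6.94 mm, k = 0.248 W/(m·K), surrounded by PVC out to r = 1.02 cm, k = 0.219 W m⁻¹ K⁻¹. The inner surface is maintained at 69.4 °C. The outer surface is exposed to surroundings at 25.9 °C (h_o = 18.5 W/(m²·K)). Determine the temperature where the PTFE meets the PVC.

T = 64.7 °C

Resistance network (inner→outer):
  R'_nickel alloy = ln(0.00564/0.00481)/(2πk) = 0.1592/(2π·13.4) = 0.001891 m·K/W
  R'_PTFE = ln(0.00694/0.00564)/(2πk) = 0.2074/(2π·0.248) = 0.1331 m·K/W
  R'_PVC = ln(0.0102/0.00694)/(2πk) = 0.3851/(2π·0.219) = 0.2799 m·K/W
  R'_conv,out = 1/(2πr h) = 1/(2π·0.0102·18.5) = 0.8434 m·K/W
ΣR = 0.001891 + 0.1331 + 0.2799 + 0.8434 = 1.258 m·K/W
Q' = ΔT/ΣR = (69.4 °C − 25.9 °C)/1.258 = 34.58 W/m
From the inner boundary to the PTFE/PVC interface, ΣR_partial = 0.1350 m·K/W.
T_interface = T_in − Q'·ΣR_partial = 69.4 °C − (34.58)(0.1350) = 64.7 °C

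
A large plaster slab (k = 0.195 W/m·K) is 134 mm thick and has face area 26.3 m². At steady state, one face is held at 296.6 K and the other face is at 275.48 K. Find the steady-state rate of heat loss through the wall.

Q = kA·ΔT/L = 0.195 × 26.3 × |296.6 K − 275.48 K| / 0.134 = 808 W

Q = 808 W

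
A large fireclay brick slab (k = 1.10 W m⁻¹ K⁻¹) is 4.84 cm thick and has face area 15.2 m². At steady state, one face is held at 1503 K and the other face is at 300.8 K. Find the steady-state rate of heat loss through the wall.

Q = kA·ΔT/L = 1.10 × 15.2 × |1503 K − 300.8 K| / 0.0484 = 4.15×10^5 W

Q = 4.15×10^5 W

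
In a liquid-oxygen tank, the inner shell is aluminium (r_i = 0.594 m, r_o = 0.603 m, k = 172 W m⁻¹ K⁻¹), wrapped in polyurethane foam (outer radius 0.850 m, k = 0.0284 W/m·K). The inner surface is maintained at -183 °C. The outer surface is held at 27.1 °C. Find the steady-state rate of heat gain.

Q = 156 W

Series thermal resistances, inner to outer:
  R_aluminium = (1/0.594 − 1/0.603)/(4πk) = 0.02513/(4π·172) = 1.163×10^-5 K/W
  R_polyurethane foam = (1/0.603 − 1/0.850)/(4πk) = 0.4819/(4π·0.0284) = 1.350 K/W
ΣR = 1.163×10^-5 + 1.350 = 1.350 K/W
Q = ΔT/ΣR = (-183 °C − 27.1 °C)/1.350 = -156 W
(Negative Q ⇒ heat flows inward; heat gain = 156 W.)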